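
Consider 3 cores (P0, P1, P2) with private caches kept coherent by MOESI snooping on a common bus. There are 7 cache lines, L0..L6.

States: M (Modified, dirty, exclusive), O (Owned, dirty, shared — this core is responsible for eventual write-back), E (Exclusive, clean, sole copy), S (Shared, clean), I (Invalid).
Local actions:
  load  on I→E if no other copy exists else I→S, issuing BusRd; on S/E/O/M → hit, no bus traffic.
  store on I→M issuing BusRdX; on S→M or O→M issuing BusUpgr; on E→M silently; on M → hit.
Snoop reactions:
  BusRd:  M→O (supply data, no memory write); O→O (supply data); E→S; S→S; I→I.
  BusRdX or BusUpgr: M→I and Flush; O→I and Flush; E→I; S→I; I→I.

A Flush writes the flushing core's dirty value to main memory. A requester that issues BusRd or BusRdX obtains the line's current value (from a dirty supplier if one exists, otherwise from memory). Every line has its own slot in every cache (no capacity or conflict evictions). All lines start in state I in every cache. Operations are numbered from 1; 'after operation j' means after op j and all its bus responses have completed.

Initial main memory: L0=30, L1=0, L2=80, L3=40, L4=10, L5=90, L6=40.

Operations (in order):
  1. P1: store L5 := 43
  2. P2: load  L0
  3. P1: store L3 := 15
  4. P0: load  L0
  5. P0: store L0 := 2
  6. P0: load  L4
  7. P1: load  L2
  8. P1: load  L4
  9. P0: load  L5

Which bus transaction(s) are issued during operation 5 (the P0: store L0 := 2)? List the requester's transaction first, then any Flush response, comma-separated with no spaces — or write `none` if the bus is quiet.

bus = BusUpgr

[1] P1: store L5 := 43 | P0:I, P1:M(43), P2:I | bus: BusRdX
[2] P2: load  L0 | P0:I, P1:I, P2:E(30) | bus: BusRd
[3] P1: store L3 := 15 | P0:I, P1:M(15), P2:I | bus: BusRdX
[4] P0: load  L0 | P0:S(30), P1:I, P2:S(30) | bus: BusRd
[5] P0: store L0 := 2 | P0:M(2), P1:I, P2:I | bus: BusUpgr
[6] P0: load  L4 | P0:E(10), P1:I, P2:I | bus: BusRd
[7] P1: load  L2 | P0:I, P1:E(80), P2:I | bus: BusRd
[8] P1: load  L4 | P0:S(10), P1:S(10), P2:I | bus: BusRd
[9] P0: load  L5 | P0:S(43), P1:O(43), P2:I | bus: BusRd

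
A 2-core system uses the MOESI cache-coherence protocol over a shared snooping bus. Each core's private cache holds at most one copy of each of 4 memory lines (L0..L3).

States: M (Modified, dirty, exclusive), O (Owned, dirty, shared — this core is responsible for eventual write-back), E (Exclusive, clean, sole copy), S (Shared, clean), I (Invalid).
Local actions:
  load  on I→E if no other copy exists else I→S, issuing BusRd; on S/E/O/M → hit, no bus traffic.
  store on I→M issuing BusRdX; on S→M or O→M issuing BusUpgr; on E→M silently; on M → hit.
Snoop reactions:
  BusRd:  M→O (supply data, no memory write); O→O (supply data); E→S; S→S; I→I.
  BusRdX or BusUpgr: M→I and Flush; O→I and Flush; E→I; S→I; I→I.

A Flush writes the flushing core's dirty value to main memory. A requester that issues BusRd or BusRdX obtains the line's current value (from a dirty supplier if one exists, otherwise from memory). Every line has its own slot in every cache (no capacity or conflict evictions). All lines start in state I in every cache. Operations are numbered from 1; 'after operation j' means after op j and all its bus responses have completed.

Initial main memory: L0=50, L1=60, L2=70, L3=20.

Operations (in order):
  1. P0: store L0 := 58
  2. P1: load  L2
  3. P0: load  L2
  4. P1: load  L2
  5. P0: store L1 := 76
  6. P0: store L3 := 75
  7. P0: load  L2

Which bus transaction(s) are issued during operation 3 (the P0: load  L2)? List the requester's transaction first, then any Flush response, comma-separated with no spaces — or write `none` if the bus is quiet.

  op1 P0: store L0 := 58 → M/I on L0; bus BusRdX; mem=50
  op2 P1: load  L2 → I/E on L2; bus BusRd; mem=70
  op3 P0: load  L2 → S/S on L2; bus BusRd; mem=70
  op4 P1: load  L2 → S/S on L2; bus (none); mem=70
  op5 P0: store L1 := 76 → M/I on L1; bus BusRdX; mem=60
  op6 P0: store L3 := 75 → M/I on L3; bus BusRdX; mem=20
  op7 P0: load  L2 → S/S on L2; bus (none); mem=70

bus = BusRd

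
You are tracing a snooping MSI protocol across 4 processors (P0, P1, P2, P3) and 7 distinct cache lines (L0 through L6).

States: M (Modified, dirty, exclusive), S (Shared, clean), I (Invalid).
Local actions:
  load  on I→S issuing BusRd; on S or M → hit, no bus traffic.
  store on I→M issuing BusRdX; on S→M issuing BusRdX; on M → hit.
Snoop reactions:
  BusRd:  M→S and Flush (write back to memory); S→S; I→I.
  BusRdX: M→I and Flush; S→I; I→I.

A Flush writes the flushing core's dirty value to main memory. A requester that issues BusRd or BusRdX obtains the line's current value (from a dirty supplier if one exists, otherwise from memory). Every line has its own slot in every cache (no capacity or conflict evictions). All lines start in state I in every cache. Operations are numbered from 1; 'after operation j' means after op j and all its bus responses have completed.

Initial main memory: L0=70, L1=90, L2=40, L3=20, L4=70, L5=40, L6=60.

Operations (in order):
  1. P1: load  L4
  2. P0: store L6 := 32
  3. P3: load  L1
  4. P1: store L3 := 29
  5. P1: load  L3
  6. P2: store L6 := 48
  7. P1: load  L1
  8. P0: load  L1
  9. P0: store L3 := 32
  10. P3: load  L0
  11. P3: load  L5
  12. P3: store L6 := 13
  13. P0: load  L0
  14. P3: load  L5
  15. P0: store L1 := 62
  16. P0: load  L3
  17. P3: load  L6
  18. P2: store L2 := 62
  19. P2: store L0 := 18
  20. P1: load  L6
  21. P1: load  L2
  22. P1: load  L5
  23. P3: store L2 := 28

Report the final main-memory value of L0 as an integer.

1. P1: load  L4  bus=[BusRd]  L4: P0=I P1=S P2=I P3=I  mem[L4]=70
2. P0: store L6 := 32  bus=[BusRdX]  L6: P0=M P1=I P2=I P3=I  mem[L6]=60
3. P3: load  L1  bus=[BusRd]  L1: P0=I P1=I P2=I P3=S  mem[L1]=90
4. P1: store L3 := 29  bus=[BusRdX]  L3: P0=I P1=M P2=I P3=I  mem[L3]=20
5. P1: load  L3  bus=[-]  L3: P0=I P1=M P2=I P3=I  mem[L3]=20
6. P2: store L6 := 48  bus=[BusRdX,Flush]  L6: P0=I P1=I P2=M P3=I  mem[L6]=32
7. P1: load  L1  bus=[BusRd]  L1: P0=I P1=S P2=I P3=S  mem[L1]=90
8. P0: load  L1  bus=[BusRd]  L1: P0=S P1=S P2=I P3=S  mem[L1]=90
9. P0: store L3 := 32  bus=[BusRdX,Flush]  L3: P0=M P1=I P2=I P3=I  mem[L3]=29
10. P3: load  L0  bus=[BusRd]  L0: P0=I P1=I P2=I P3=S  mem[L0]=70
11. P3: load  L5  bus=[BusRd]  L5: P0=I P1=I P2=I P3=S  mem[L5]=40
12. P3: store L6 := 13  bus=[BusRdX,Flush]  L6: P0=I P1=I P2=I P3=M  mem[L6]=48
13. P0: load  L0  bus=[BusRd]  L0: P0=S P1=I P2=I P3=S  mem[L0]=70
14. P3: load  L5  bus=[-]  L5: P0=I P1=I P2=I P3=S  mem[L5]=40
15. P0: store L1 := 62  bus=[BusRdX]  L1: P0=M P1=I P2=I P3=I  mem[L1]=90
16. P0: load  L3  bus=[-]  L3: P0=M P1=I P2=I P3=I  mem[L3]=29
17. P3: load  L6  bus=[-]  L6: P0=I P1=I P2=I P3=M  mem[L6]=48
18. P2: store L2 := 62  bus=[BusRdX]  L2: P0=I P1=I P2=M P3=I  mem[L2]=40
19. P2: store L0 := 18  bus=[BusRdX]  L0: P0=I P1=I P2=M P3=I  mem[L0]=70
20. P1: load  L6  bus=[BusRd,Flush]  L6: P0=I P1=S P2=I P3=S  mem[L6]=13
21. P1: load  L2  bus=[BusRd,Flush]  L2: P0=I P1=S P2=S P3=I  mem[L2]=62
22. P1: load  L5  bus=[BusRd]  L5: P0=I P1=S P2=I P3=S  mem[L5]=40
23. P3: store L2 := 28  bus=[BusRdX]  L2: P0=I P1=I P2=I P3=M  mem[L2]=62

memory[L0] = 70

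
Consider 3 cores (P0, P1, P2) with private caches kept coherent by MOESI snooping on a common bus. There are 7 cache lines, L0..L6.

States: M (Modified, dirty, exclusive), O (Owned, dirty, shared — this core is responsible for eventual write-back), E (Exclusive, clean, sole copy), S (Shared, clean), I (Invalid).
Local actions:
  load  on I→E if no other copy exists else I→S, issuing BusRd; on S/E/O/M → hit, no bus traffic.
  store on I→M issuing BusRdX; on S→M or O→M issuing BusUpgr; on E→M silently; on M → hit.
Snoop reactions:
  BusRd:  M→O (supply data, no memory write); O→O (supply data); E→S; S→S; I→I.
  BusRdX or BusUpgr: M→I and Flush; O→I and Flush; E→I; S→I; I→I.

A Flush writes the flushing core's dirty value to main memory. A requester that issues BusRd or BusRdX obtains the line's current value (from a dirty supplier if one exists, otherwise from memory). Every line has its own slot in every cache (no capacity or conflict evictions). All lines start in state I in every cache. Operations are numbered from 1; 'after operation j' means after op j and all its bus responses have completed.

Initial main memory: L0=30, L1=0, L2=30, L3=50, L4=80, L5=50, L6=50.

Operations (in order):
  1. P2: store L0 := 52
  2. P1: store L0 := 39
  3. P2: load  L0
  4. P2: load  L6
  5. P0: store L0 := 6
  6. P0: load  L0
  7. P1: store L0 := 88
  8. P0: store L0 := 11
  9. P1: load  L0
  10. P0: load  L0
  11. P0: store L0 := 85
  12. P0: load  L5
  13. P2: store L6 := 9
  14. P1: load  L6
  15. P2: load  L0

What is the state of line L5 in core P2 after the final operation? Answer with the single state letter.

state = I

step 1: P2: store L0 := 52  ⟶  IIM  (L0)  txn=BusRdX  M[L0]=30
step 2: P1: store L0 := 39  ⟶  IMI  (L0)  txn=BusRdX+Flush  M[L0]=52
step 3: P2: load  L0  ⟶  IOS  (L0)  txn=BusRd  M[L0]=52
step 4: P2: load  L6  ⟶  IIE  (L6)  txn=BusRd  M[L6]=50
step 5: P0: store L0 := 6  ⟶  MII  (L0)  txn=BusRdX+Flush  M[L0]=39
step 6: P0: load  L0  ⟶  MII  (L0)  txn=∅  M[L0]=39
step 7: P1: store L0 := 88  ⟶  IMI  (L0)  txn=BusRdX+Flush  M[L0]=6
step 8: P0: store L0 := 11  ⟶  MII  (L0)  txn=BusRdX+Flush  M[L0]=88
step 9: P1: load  L0  ⟶  OSI  (L0)  txn=BusRd  M[L0]=88
step 10: P0: load  L0  ⟶  OSI  (L0)  txn=∅  M[L0]=88
step 11: P0: store L0 := 85  ⟶  MII  (L0)  txn=BusUpgr  M[L0]=88
step 12: P0: load  L5  ⟶  EII  (L5)  txn=BusRd  M[L5]=50
step 13: P2: store L6 := 9  ⟶  IIM  (L6)  txn=∅  M[L6]=50
step 14: P1: load  L6  ⟶  ISO  (L6)  txn=BusRd  M[L6]=50
step 15: P2: load  L0  ⟶  OIS  (L0)  txn=BusRd  M[L0]=88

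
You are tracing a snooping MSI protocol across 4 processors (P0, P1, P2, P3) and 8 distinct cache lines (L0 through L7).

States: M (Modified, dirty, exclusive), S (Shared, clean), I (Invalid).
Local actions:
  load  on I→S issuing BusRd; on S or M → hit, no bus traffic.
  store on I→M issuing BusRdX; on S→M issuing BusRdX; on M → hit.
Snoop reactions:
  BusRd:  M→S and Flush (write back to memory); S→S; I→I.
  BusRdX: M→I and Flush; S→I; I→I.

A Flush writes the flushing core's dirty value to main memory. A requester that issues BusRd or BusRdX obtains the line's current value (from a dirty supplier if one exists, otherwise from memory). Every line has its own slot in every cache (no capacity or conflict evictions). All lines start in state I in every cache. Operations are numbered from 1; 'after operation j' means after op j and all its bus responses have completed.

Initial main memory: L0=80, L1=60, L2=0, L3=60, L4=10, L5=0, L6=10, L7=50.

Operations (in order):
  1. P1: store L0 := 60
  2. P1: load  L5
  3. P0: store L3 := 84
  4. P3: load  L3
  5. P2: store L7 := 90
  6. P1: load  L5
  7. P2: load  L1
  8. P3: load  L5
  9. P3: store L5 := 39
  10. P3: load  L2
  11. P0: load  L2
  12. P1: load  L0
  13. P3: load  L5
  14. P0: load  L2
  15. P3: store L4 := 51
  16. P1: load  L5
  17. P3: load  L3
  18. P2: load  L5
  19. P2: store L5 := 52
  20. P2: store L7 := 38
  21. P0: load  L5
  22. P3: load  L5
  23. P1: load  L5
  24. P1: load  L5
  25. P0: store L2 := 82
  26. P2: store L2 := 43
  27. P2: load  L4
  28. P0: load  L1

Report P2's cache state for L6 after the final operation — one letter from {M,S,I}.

  op1 P1: store L0 := 60 → I/M/I/I on L0; bus BusRdX; mem=80
  op2 P1: load  L5 → I/S/I/I on L5; bus BusRd; mem=0
  op3 P0: store L3 := 84 → M/I/I/I on L3; bus BusRdX; mem=60
  op4 P3: load  L3 → S/I/I/S on L3; bus BusRd Flush; mem=84
  op5 P2: store L7 := 90 → I/I/M/I on L7; bus BusRdX; mem=50
  op6 P1: load  L5 → I/S/I/I on L5; bus (none); mem=0
  op7 P2: load  L1 → I/I/S/I on L1; bus BusRd; mem=60
  op8 P3: load  L5 → I/S/I/S on L5; bus BusRd; mem=0
  op9 P3: store L5 := 39 → I/I/I/M on L5; bus BusRdX; mem=0
  op10 P3: load  L2 → I/I/I/S on L2; bus BusRd; mem=0
  op11 P0: load  L2 → S/I/I/S on L2; bus BusRd; mem=0
  op12 P1: load  L0 → I/M/I/I on L0; bus (none); mem=80
  op13 P3: load  L5 → I/I/I/M on L5; bus (none); mem=0
  op14 P0: load  L2 → S/I/I/S on L2; bus (none); mem=0
  op15 P3: store L4 := 51 → I/I/I/M on L4; bus BusRdX; mem=10
  op16 P1: load  L5 → I/S/I/S on L5; bus BusRd Flush; mem=39
  op17 P3: load  L3 → S/I/I/S on L3; bus (none); mem=84
  op18 P2: load  L5 → I/S/S/S on L5; bus BusRd; mem=39
  op19 P2: store L5 := 52 → I/I/M/I on L5; bus BusRdX; mem=39
  op20 P2: store L7 := 38 → I/I/M/I on L7; bus (none); mem=50
  op21 P0: load  L5 → S/I/S/I on L5; bus BusRd Flush; mem=52
  op22 P3: load  L5 → S/I/S/S on L5; bus BusRd; mem=52
  op23 P1: load  L5 → S/S/S/S on L5; bus BusRd; mem=52
  op24 P1: load  L5 → S/S/S/S on L5; bus (none); mem=52
  op25 P0: store L2 := 82 → M/I/I/I on L2; bus BusRdX; mem=0
  op26 P2: store L2 := 43 → I/I/M/I on L2; bus BusRdX Flush; mem=82
  op27 P2: load  L4 → I/I/S/S on L4; bus BusRd Flush; mem=51
  op28 P0: load  L1 → S/I/S/I on L1; bus BusRd; mem=60

state = I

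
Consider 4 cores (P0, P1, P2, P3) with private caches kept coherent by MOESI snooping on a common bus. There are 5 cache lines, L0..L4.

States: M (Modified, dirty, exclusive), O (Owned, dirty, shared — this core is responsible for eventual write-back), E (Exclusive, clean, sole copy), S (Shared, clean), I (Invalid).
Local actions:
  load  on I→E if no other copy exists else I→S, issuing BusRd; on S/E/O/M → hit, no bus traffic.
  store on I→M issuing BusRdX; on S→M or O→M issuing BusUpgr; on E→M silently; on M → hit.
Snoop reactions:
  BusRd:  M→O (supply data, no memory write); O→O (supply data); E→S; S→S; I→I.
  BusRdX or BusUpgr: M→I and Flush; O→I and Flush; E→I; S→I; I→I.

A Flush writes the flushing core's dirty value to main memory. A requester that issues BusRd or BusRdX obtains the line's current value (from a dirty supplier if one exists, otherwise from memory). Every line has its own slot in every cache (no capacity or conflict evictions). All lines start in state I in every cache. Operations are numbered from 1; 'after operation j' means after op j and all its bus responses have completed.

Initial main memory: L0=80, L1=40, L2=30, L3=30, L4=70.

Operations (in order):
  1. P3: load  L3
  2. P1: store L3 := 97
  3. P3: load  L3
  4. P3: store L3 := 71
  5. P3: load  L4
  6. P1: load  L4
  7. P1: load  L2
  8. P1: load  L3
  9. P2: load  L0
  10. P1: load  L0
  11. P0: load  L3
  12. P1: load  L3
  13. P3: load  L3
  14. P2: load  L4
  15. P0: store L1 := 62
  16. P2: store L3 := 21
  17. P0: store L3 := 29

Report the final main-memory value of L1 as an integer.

memory[L1] = 40

[1] P3: load  L3 | P0:I, P1:I, P2:I, P3:E(30) | bus: BusRd
[2] P1: store L3 := 97 | P0:I, P1:M(97), P2:I, P3:I | bus: BusRdX
[3] P3: load  L3 | P0:I, P1:O(97), P2:I, P3:S(97) | bus: BusRd
[4] P3: store L3 := 71 | P0:I, P1:I, P2:I, P3:M(71) | bus: BusUpgr,Flush
[5] P3: load  L4 | P0:I, P1:I, P2:I, P3:E(70) | bus: BusRd
[6] P1: load  L4 | P0:I, P1:S(70), P2:I, P3:S(70) | bus: BusRd
[7] P1: load  L2 | P0:I, P1:E(30), P2:I, P3:I | bus: BusRd
[8] P1: load  L3 | P0:I, P1:S(71), P2:I, P3:O(71) | bus: BusRd
[9] P2: load  L0 | P0:I, P1:I, P2:E(80), P3:I | bus: BusRd
[10] P1: load  L0 | P0:I, P1:S(80), P2:S(80), P3:I | bus: BusRd
[11] P0: load  L3 | P0:S(71), P1:S(71), P2:I, P3:O(71) | bus: BusRd
[12] P1: load  L3 | P0:S(71), P1:S(71), P2:I, P3:O(71) | bus: none
[13] P3: load  L3 | P0:S(71), P1:S(71), P2:I, P3:O(71) | bus: none
[14] P2: load  L4 | P0:I, P1:S(70), P2:S(70), P3:S(70) | bus: BusRd
[15] P0: store L1 := 62 | P0:M(62), P1:I, P2:I, P3:I | bus: BusRdX
[16] P2: store L3 := 21 | P0:I, P1:I, P2:M(21), P3:I | bus: BusRdX,Flush
[17] P0: store L3 := 29 | P0:M(29), P1:I, P2:I, P3:I | bus: BusRdX,Flush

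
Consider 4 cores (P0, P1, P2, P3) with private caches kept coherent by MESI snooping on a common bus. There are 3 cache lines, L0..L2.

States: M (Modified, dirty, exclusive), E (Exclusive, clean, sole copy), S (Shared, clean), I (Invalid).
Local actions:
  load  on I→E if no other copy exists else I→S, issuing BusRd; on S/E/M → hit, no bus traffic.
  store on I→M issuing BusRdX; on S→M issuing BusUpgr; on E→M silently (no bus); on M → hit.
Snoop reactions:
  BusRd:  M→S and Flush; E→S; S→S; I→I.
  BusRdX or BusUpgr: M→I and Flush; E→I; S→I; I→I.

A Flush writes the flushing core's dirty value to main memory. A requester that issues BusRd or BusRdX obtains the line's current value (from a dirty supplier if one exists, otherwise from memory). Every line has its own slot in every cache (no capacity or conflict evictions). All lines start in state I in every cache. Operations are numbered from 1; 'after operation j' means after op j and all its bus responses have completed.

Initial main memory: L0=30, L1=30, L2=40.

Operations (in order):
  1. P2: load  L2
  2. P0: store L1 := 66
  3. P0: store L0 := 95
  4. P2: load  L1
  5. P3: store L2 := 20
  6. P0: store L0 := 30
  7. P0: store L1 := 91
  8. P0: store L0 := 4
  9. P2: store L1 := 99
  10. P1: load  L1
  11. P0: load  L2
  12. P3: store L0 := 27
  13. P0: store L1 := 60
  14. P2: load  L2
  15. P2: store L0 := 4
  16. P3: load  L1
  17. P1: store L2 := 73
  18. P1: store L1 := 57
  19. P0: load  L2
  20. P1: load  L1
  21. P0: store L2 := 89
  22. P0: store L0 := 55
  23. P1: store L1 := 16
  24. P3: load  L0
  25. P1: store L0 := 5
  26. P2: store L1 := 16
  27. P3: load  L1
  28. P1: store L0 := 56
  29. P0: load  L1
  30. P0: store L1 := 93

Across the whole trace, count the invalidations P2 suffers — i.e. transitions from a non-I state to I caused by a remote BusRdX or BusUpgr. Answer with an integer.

invalidations = 6

1. P2: load  L2  bus=[BusRd]  L2: P0=I P1=I P2=E P3=I  mem[L2]=40
2. P0: store L1 := 66  bus=[BusRdX]  L1: P0=M P1=I P2=I P3=I  mem[L1]=30
3. P0: store L0 := 95  bus=[BusRdX]  L0: P0=M P1=I P2=I P3=I  mem[L0]=30
4. P2: load  L1  bus=[BusRd,Flush]  L1: P0=S P1=I P2=S P3=I  mem[L1]=66
5. P3: store L2 := 20  bus=[BusRdX]  L2: P0=I P1=I P2=I P3=M  mem[L2]=40
6. P0: store L0 := 30  bus=[-]  L0: P0=M P1=I P2=I P3=I  mem[L0]=30
7. P0: store L1 := 91  bus=[BusUpgr]  L1: P0=M P1=I P2=I P3=I  mem[L1]=66
8. P0: store L0 := 4  bus=[-]  L0: P0=M P1=I P2=I P3=I  mem[L0]=30
9. P2: store L1 := 99  bus=[BusRdX,Flush]  L1: P0=I P1=I P2=M P3=I  mem[L1]=91
10. P1: load  L1  bus=[BusRd,Flush]  L1: P0=I P1=S P2=S P3=I  mem[L1]=99
11. P0: load  L2  bus=[BusRd,Flush]  L2: P0=S P1=I P2=I P3=S  mem[L2]=20
12. P3: store L0 := 27  bus=[BusRdX,Flush]  L0: P0=I P1=I P2=I P3=M  mem[L0]=4
13. P0: store L1 := 60  bus=[BusRdX]  L1: P0=M P1=I P2=I P3=I  mem[L1]=99
14. P2: load  L2  bus=[BusRd]  L2: P0=S P1=I P2=S P3=S  mem[L2]=20
15. P2: store L0 := 4  bus=[BusRdX,Flush]  L0: P0=I P1=I P2=M P3=I  mem[L0]=27
16. P3: load  L1  bus=[BusRd,Flush]  L1: P0=S P1=I P2=I P3=S  mem[L1]=60
17. P1: store L2 := 73  bus=[BusRdX]  L2: P0=I P1=M P2=I P3=I  mem[L2]=20
18. P1: store L1 := 57  bus=[BusRdX]  L1: P0=I P1=M P2=I P3=I  mem[L1]=60
19. P0: load  L2  bus=[BusRd,Flush]  L2: P0=S P1=S P2=I P3=I  mem[L2]=73
20. P1: load  L1  bus=[-]  L1: P0=I P1=M P2=I P3=I  mem[L1]=60
21. P0: store L2 := 89  bus=[BusUpgr]  L2: P0=M P1=I P2=I P3=I  mem[L2]=73
22. P0: store L0 := 55  bus=[BusRdX,Flush]  L0: P0=M P1=I P2=I P3=I  mem[L0]=4
23. P1: store L1 := 16  bus=[-]  L1: P0=I P1=M P2=I P3=I  mem[L1]=60
24. P3: load  L0  bus=[BusRd,Flush]  L0: P0=S P1=I P2=I P3=S  mem[L0]=55
25. P1: store L0 := 5  bus=[BusRdX]  L0: P0=I P1=M P2=I P3=I  mem[L0]=55
26. P2: store L1 := 16  bus=[BusRdX,Flush]  L1: P0=I P1=I P2=M P3=I  mem[L1]=16
27. P3: load  L1  bus=[BusRd,Flush]  L1: P0=I P1=I P2=S P3=S  mem[L1]=16
28. P1: store L0 := 56  bus=[-]  L0: P0=I P1=M P2=I P3=I  mem[L0]=55
29. P0: load  L1  bus=[BusRd]  L1: P0=S P1=I P2=S P3=S  mem[L1]=16
30. P0: store L1 := 93  bus=[BusUpgr]  L1: P0=M P1=I P2=I P3=I  mem[L1]=16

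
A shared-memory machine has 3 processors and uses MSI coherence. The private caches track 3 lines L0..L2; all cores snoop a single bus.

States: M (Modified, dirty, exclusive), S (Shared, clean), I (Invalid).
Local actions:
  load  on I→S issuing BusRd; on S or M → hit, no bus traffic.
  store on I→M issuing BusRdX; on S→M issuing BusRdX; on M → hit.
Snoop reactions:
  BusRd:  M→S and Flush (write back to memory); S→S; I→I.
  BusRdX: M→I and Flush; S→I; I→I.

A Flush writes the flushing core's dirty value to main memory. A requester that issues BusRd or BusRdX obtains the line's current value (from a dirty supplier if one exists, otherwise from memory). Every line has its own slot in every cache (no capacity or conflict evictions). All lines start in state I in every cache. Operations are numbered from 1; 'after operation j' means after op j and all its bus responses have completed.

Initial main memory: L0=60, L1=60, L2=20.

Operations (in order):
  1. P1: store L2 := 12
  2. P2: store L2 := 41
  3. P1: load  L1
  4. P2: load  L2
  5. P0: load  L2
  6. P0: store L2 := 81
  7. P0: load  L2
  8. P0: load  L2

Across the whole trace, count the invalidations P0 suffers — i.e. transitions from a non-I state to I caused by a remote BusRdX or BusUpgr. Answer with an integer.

[1] P1: store L2 := 12 | P0:I, P1:M(12), P2:I | bus: BusRdX
[2] P2: store L2 := 41 | P0:I, P1:I, P2:M(41) | bus: BusRdX,Flush
[3] P1: load  L1 | P0:I, P1:S(60), P2:I | bus: BusRd
[4] P2: load  L2 | P0:I, P1:I, P2:M(41) | bus: none
[5] P0: load  L2 | P0:S(41), P1:I, P2:S(41) | bus: BusRd,Flush
[6] P0: store L2 := 81 | P0:M(81), P1:I, P2:I | bus: BusRdX
[7] P0: load  L2 | P0:M(81), P1:I, P2:I | bus: none
[8] P0: load  L2 | P0:M(81), P1:I, P2:I | bus: none

invalidations = 0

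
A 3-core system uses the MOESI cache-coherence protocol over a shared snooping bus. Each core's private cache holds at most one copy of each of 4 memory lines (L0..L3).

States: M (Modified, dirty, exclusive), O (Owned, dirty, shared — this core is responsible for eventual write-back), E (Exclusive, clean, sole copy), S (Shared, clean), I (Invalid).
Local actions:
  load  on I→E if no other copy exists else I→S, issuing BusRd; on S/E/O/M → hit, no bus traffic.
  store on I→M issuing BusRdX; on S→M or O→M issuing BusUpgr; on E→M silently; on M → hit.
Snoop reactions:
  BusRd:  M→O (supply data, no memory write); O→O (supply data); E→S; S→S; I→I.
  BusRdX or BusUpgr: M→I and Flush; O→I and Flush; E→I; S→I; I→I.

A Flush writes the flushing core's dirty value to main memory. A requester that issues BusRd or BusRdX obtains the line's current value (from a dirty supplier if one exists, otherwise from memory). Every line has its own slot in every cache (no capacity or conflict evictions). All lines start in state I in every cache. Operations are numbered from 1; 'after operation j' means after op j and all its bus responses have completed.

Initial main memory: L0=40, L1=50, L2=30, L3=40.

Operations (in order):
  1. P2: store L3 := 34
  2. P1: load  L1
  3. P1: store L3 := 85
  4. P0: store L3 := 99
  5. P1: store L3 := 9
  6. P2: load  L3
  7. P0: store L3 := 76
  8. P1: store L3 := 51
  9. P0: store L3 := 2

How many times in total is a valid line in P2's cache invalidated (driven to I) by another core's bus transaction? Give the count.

invalidations = 2

  op1 P2: store L3 := 34 → I/I/M on L3; bus BusRdX; mem=40
  op2 P1: load  L1 → I/E/I on L1; bus BusRd; mem=50
  op3 P1: store L3 := 85 → I/M/I on L3; bus BusRdX Flush; mem=34
  op4 P0: store L3 := 99 → M/I/I on L3; bus BusRdX Flush; mem=85
  op5 P1: store L3 := 9 → I/M/I on L3; bus BusRdX Flush; mem=99
  op6 P2: load  L3 → I/O/S on L3; bus BusRd; mem=99
  op7 P0: store L3 := 76 → M/I/I on L3; bus BusRdX Flush; mem=9
  op8 P1: store L3 := 51 → I/M/I on L3; bus BusRdX Flush; mem=76
  op9 P0: store L3 := 2 → M/I/I on L3; bus BusRdX Flush; mem=51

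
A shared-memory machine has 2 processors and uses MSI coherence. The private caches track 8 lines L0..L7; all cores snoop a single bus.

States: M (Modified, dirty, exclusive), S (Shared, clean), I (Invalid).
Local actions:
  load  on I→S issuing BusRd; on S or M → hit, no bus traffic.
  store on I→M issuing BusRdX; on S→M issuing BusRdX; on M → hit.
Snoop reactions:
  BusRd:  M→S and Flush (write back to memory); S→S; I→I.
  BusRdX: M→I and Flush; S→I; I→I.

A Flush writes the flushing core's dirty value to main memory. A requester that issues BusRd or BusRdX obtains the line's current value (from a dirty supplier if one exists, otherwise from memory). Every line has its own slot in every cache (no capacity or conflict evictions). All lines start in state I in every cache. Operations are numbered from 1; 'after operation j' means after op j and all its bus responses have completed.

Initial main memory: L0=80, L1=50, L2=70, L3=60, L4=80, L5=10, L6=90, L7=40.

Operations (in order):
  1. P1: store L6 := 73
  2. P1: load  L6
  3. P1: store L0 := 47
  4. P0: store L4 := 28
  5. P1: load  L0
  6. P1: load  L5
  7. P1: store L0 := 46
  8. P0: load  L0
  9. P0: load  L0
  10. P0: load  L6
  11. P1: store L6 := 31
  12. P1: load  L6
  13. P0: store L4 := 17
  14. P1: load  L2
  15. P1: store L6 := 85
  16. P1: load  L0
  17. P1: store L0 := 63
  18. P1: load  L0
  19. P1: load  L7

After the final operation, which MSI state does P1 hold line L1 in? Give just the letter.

state = I

step 1: P1: store L6 := 73  ⟶  IM  (L6)  txn=BusRdX  M[L6]=90
step 2: P1: load  L6  ⟶  IM  (L6)  txn=∅  M[L6]=90
step 3: P1: store L0 := 47  ⟶  IM  (L0)  txn=BusRdX  M[L0]=80
step 4: P0: store L4 := 28  ⟶  MI  (L4)  txn=BusRdX  M[L4]=80
step 5: P1: load  L0  ⟶  IM  (L0)  txn=∅  M[L0]=80
step 6: P1: load  L5  ⟶  IS  (L5)  txn=BusRd  M[L5]=10
step 7: P1: store L0 := 46  ⟶  IM  (L0)  txn=∅  M[L0]=80
step 8: P0: load  L0  ⟶  SS  (L0)  txn=BusRd+Flush  M[L0]=46
step 9: P0: load  L0  ⟶  SS  (L0)  txn=∅  M[L0]=46
step 10: P0: load  L6  ⟶  SS  (L6)  txn=BusRd+Flush  M[L6]=73
step 11: P1: store L6 := 31  ⟶  IM  (L6)  txn=BusRdX  M[L6]=73
step 12: P1: load  L6  ⟶  IM  (L6)  txn=∅  M[L6]=73
step 13: P0: store L4 := 17  ⟶  MI  (L4)  txn=∅  M[L4]=80
step 14: P1: load  L2  ⟶  IS  (L2)  txn=BusRd  M[L2]=70
step 15: P1: store L6 := 85  ⟶  IM  (L6)  txn=∅  M[L6]=73
step 16: P1: load  L0  ⟶  SS  (L0)  txn=∅  M[L0]=46
step 17: P1: store L0 := 63  ⟶  IM  (L0)  txn=BusRdX  M[L0]=46
step 18: P1: load  L0  ⟶  IM  (L0)  txn=∅  M[L0]=46
step 19: P1: load  L7  ⟶  IS  (L7)  txn=BusRd  M[L7]=40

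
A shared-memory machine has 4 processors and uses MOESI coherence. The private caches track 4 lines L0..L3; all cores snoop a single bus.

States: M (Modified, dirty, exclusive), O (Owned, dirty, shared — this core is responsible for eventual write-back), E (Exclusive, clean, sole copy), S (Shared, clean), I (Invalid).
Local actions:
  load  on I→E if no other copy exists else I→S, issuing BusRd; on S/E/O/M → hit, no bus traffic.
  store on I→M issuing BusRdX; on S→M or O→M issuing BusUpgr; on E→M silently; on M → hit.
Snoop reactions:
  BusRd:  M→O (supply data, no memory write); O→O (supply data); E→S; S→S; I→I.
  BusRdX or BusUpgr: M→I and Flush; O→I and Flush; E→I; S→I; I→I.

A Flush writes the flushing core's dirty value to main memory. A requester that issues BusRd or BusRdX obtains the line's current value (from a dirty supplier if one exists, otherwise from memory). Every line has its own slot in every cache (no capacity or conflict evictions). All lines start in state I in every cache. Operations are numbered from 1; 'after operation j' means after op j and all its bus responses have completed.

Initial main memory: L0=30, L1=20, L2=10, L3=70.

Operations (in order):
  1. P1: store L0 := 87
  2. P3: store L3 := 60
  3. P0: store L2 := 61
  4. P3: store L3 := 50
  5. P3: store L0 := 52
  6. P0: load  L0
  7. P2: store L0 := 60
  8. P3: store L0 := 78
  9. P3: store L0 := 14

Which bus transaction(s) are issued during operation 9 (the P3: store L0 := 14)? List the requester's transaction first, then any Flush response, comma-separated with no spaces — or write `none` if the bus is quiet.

1. P1: store L0 := 87  bus=[BusRdX]  L0: P0=I P1=M P2=I P3=I  mem[L0]=30
2. P3: store L3 := 60  bus=[BusRdX]  L3: P0=I P1=I P2=I P3=M  mem[L3]=70
3. P0: store L2 := 61  bus=[BusRdX]  L2: P0=M P1=I P2=I P3=I  mem[L2]=10
4. P3: store L3 := 50  bus=[-]  L3: P0=I P1=I P2=I P3=M  mem[L3]=70
5. P3: store L0 := 52  bus=[BusRdX,Flush]  L0: P0=I P1=I P2=I P3=M  mem[L0]=87
6. P0: load  L0  bus=[BusRd]  L0: P0=S P1=I P2=I P3=O  mem[L0]=87
7. P2: store L0 := 60  bus=[BusRdX,Flush]  L0: P0=I P1=I P2=M P3=I  mem[L0]=52
8. P3: store L0 := 78  bus=[BusRdX,Flush]  L0: P0=I P1=I P2=I P3=M  mem[L0]=60
9. P3: store L0 := 14  bus=[-]  L0: P0=I P1=I P2=I P3=M  mem[L0]=60

bus = none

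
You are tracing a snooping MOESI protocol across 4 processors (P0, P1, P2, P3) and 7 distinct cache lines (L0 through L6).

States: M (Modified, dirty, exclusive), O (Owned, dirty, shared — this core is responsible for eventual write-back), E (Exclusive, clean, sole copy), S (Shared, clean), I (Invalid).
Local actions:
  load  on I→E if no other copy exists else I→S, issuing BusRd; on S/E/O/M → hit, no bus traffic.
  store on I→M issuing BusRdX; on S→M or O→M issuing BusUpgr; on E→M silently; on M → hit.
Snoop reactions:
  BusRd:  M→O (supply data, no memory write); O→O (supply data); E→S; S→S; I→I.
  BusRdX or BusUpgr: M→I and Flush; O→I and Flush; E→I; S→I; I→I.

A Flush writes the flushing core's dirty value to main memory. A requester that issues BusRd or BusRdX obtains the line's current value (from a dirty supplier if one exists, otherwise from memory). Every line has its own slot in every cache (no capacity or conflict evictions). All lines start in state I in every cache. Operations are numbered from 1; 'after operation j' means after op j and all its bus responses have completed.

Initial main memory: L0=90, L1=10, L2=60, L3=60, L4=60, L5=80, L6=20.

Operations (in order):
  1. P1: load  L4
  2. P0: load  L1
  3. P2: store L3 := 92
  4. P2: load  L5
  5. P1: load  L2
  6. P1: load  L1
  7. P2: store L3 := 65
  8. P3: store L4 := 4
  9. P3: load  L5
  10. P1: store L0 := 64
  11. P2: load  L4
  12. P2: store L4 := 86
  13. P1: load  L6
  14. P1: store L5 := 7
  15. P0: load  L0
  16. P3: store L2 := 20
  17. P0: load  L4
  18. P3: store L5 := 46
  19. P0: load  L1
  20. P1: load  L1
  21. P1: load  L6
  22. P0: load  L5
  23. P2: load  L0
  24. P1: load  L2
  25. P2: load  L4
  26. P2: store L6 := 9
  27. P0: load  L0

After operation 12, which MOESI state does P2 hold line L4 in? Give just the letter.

step 1: P1: load  L4  ⟶  IEII  (L4)  txn=BusRd  M[L4]=60
step 2: P0: load  L1  ⟶  EIII  (L1)  txn=BusRd  M[L1]=10
step 3: P2: store L3 := 92  ⟶  IIMI  (L3)  txn=BusRdX  M[L3]=60
step 4: P2: load  L5  ⟶  IIEI  (L5)  txn=BusRd  M[L5]=80
step 5: P1: load  L2  ⟶  IEII  (L2)  txn=BusRd  M[L2]=60
step 6: P1: load  L1  ⟶  SSII  (L1)  txn=BusRd  M[L1]=10
step 7: P2: store L3 := 65  ⟶  IIMI  (L3)  txn=∅  M[L3]=60
step 8: P3: store L4 := 4  ⟶  IIIM  (L4)  txn=BusRdX  M[L4]=60
step 9: P3: load  L5  ⟶  IISS  (L5)  txn=BusRd  M[L5]=80
step 10: P1: store L0 := 64  ⟶  IMII  (L0)  txn=BusRdX  M[L0]=90
step 11: P2: load  L4  ⟶  IISO  (L4)  txn=BusRd  M[L4]=60
step 12: P2: store L4 := 86  ⟶  IIMI  (L4)  txn=BusUpgr+Flush  M[L4]=4
step 13: P1: load  L6  ⟶  IEII  (L6)  txn=BusRd  M[L6]=20
step 14: P1: store L5 := 7  ⟶  IMII  (L5)  txn=BusRdX  M[L5]=80
step 15: P0: load  L0  ⟶  SOII  (L0)  txn=BusRd  M[L0]=90
step 16: P3: store L2 := 20  ⟶  IIIM  (L2)  txn=BusRdX  M[L2]=60
step 17: P0: load  L4  ⟶  SIOI  (L4)  txn=BusRd  M[L4]=4
step 18: P3: store L5 := 46  ⟶  IIIM  (L5)  txn=BusRdX+Flush  M[L5]=7
step 19: P0: load  L1  ⟶  SSII  (L1)  txn=∅  M[L1]=10
step 20: P1: load  L1  ⟶  SSII  (L1)  txn=∅  M[L1]=10
step 21: P1: load  L6  ⟶  IEII  (L6)  txn=∅  M[L6]=20
step 22: P0: load  L5  ⟶  SIIO  (L5)  txn=BusRd  M[L5]=7
step 23: P2: load  L0  ⟶  SOSI  (L0)  txn=BusRd  M[L0]=90
step 24: P1: load  L2  ⟶  ISIO  (L2)  txn=BusRd  M[L2]=60
step 25: P2: load  L4  ⟶  SIOI  (L4)  txn=∅  M[L4]=4
step 26: P2: store L6 := 9  ⟶  IIMI  (L6)  txn=BusRdX  M[L6]=20
step 27: P0: load  L0  ⟶  SOSI  (L0)  txn=∅  M[L0]=90

state = M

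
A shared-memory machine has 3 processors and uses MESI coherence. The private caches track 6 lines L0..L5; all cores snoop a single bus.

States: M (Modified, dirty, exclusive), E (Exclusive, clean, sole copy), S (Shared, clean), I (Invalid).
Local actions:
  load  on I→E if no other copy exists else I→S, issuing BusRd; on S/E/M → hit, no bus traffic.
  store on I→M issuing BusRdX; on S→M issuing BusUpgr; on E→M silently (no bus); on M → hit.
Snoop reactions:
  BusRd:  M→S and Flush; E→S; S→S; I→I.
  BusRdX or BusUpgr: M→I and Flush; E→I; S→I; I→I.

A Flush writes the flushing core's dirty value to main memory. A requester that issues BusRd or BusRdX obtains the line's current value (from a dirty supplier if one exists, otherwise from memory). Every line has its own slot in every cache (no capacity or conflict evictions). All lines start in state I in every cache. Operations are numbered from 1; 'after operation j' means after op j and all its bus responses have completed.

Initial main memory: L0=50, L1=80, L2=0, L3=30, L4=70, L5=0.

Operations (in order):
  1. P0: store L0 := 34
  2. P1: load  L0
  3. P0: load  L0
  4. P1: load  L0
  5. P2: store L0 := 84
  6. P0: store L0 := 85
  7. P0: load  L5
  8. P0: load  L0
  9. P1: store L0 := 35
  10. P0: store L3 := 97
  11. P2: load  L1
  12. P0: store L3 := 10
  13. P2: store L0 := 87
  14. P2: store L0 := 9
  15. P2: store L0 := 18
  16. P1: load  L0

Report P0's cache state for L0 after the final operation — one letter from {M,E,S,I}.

state = I

step 1: P0: store L0 := 34  ⟶  MII  (L0)  txn=BusRdX  M[L0]=50
step 2: P1: load  L0  ⟶  SSI  (L0)  txn=BusRd+Flush  M[L0]=34
step 3: P0: load  L0  ⟶  SSI  (L0)  txn=∅  M[L0]=34
step 4: P1: load  L0  ⟶  SSI  (L0)  txn=∅  M[L0]=34
step 5: P2: store L0 := 84  ⟶  IIM  (L0)  txn=BusRdX  M[L0]=34
step 6: P0: store L0 := 85  ⟶  MII  (L0)  txn=BusRdX+Flush  M[L0]=84
step 7: P0: load  L5  ⟶  EII  (L5)  txn=BusRd  M[L5]=0
step 8: P0: load  L0  ⟶  MII  (L0)  txn=∅  M[L0]=84
step 9: P1: store L0 := 35  ⟶  IMI  (L0)  txn=BusRdX+Flush  M[L0]=85
step 10: P0: store L3 := 97  ⟶  MII  (L3)  txn=BusRdX  M[L3]=30
step 11: P2: load  L1  ⟶  IIE  (L1)  txn=BusRd  M[L1]=80
step 12: P0: store L3 := 10  ⟶  MII  (L3)  txn=∅  M[L3]=30
step 13: P2: store L0 := 87  ⟶  IIM  (L0)  txn=BusRdX+Flush  M[L0]=35
step 14: P2: store L0 := 9  ⟶  IIM  (L0)  txn=∅  M[L0]=35
step 15: P2: store L0 := 18  ⟶  IIM  (L0)  txn=∅  M[L0]=35
step 16: P1: load  L0  ⟶  ISS  (L0)  txn=BusRd+Flush  M[L0]=18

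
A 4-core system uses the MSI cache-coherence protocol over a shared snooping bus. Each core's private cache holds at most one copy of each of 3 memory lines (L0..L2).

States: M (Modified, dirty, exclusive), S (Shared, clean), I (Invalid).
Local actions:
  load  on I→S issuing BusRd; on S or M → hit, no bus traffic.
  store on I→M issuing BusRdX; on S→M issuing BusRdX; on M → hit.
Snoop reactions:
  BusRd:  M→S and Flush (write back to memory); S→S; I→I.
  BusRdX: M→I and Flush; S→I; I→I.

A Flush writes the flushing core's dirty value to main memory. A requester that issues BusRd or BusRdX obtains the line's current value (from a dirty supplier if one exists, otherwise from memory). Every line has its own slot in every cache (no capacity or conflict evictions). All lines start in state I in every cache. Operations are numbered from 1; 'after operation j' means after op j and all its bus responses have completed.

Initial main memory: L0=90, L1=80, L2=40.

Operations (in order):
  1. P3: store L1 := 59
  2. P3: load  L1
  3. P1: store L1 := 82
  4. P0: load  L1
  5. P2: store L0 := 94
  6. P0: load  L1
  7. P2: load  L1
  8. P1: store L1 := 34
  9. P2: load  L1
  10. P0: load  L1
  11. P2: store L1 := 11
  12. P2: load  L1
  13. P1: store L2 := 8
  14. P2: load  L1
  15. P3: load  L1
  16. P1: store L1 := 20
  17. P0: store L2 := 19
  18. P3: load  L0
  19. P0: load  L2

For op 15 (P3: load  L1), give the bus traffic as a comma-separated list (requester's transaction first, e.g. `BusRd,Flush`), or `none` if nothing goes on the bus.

bus = BusRd,Flush

[1] P3: store L1 := 59 | P0:I, P1:I, P2:I, P3:M(59) | bus: BusRdX
[2] P3: load  L1 | P0:I, P1:I, P2:I, P3:M(59) | bus: none
[3] P1: store L1 := 82 | P0:I, P1:M(82), P2:I, P3:I | bus: BusRdX,Flush
[4] P0: load  L1 | P0:S(82), P1:S(82), P2:I, P3:I | bus: BusRd,Flush
[5] P2: store L0 := 94 | P0:I, P1:I, P2:M(94), P3:I | bus: BusRdX
[6] P0: load  L1 | P0:S(82), P1:S(82), P2:I, P3:I | bus: none
[7] P2: load  L1 | P0:S(82), P1:S(82), P2:S(82), P3:I | bus: BusRd
[8] P1: store L1 := 34 | P0:I, P1:M(34), P2:I, P3:I | bus: BusRdX
[9] P2: load  L1 | P0:I, P1:S(34), P2:S(34), P3:I | bus: BusRd,Flush
[10] P0: load  L1 | P0:S(34), P1:S(34), P2:S(34), P3:I | bus: BusRd
[11] P2: store L1 := 11 | P0:I, P1:I, P2:M(11), P3:I | bus: BusRdX
[12] P2: load  L1 | P0:I, P1:I, P2:M(11), P3:I | bus: none
[13] P1: store L2 := 8 | P0:I, P1:M(8), P2:I, P3:I | bus: BusRdX
[14] P2: load  L1 | P0:I, P1:I, P2:M(11), P3:I | bus: none
[15] P3: load  L1 | P0:I, P1:I, P2:S(11), P3:S(11) | bus: BusRd,Flush
[16] P1: store L1 := 20 | P0:I, P1:M(20), P2:I, P3:I | bus: BusRdX
[17] P0: store L2 := 19 | P0:M(19), P1:I, P2:I, P3:I | bus: BusRdX,Flush
[18] P3: load  L0 | P0:I, P1:I, P2:S(94), P3:S(94) | bus: BusRd,Flush
[19] P0: load  L2 | P0:M(19), P1:I, P2:I, P3:I | bus: none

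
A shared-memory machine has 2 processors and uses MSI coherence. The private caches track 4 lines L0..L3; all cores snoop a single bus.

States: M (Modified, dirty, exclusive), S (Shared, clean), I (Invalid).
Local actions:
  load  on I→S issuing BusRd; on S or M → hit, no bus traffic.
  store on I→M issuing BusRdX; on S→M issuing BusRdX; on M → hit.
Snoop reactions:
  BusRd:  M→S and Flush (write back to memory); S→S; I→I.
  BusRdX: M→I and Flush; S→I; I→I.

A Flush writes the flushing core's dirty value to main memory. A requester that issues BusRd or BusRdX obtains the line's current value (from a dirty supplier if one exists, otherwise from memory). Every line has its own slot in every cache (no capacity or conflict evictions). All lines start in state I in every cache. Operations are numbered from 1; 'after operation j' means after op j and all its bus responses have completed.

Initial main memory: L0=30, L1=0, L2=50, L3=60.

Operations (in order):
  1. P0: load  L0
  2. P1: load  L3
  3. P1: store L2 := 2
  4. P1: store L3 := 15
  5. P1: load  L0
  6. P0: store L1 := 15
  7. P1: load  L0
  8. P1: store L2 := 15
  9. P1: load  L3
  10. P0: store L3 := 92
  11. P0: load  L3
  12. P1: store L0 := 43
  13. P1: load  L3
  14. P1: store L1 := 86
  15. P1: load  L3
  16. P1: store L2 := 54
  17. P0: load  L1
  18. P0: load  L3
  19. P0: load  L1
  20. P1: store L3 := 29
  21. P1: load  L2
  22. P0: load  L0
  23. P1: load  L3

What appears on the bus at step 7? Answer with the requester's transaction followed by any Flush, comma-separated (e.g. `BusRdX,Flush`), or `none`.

bus = none

  op1 P0: load  L0 → S/I on L0; bus BusRd; mem=30
  op2 P1: load  L3 → I/S on L3; bus BusRd; mem=60
  op3 P1: store L2 := 2 → I/M on L2; bus BusRdX; mem=50
  op4 P1: store L3 := 15 → I/M on L3; bus BusRdX; mem=60
  op5 P1: load  L0 → S/S on L0; bus BusRd; mem=30
  op6 P0: store L1 := 15 → M/I on L1; bus BusRdX; mem=0
  op7 P1: load  L0 → S/S on L0; bus (none); mem=30
  op8 P1: store L2 := 15 → I/M on L2; bus (none); mem=50
  op9 P1: load  L3 → I/M on L3; bus (none); mem=60
  op10 P0: store L3 := 92 → M/I on L3; bus BusRdX Flush; mem=15
  op11 P0: load  L3 → M/I on L3; bus (none); mem=15
  op12 P1: store L0 := 43 → I/M on L0; bus BusRdX; mem=30
  op13 P1: load  L3 → S/S on L3; bus BusRd Flush; mem=92
  op14 P1: store L1 := 86 → I/M on L1; bus BusRdX Flush; mem=15
  op15 P1: load  L3 → S/S on L3; bus (none); mem=92
  op16 P1: store L2 := 54 → I/M on L2; bus (none); mem=50
  op17 P0: load  L1 → S/S on L1; bus BusRd Flush; mem=86
  op18 P0: load  L3 → S/S on L3; bus (none); mem=92
  op19 P0: load  L1 → S/S on L1; bus (none); mem=86
  op20 P1: store L3 := 29 → I/M on L3; bus BusRdX; mem=92
  op21 P1: load  L2 → I/M on L2; bus (none); mem=50
  op22 P0: load  L0 → S/S on L0; bus BusRd Flush; mem=43
  op23 P1: load  L3 → I/M on L3; bus (none); mem=92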